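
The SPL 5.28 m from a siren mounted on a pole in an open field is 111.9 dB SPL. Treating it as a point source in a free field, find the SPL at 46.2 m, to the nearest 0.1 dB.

93.1 dB SPL

Inverse-square spreading gives ΔL = −20·log₁₀(d₂/d₁).
ΔL = −20·log₁₀(46.2/5.28) = -18.84 dB, so L₂ = 111.9 + (-18.84) = 93.1 dB SPL.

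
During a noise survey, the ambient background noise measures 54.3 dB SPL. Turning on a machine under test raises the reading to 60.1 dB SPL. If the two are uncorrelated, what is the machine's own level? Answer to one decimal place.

58.8 dB SPL

Subtract intensities: L_src = 10·log₁₀(10^(L_total/10) − 10^(L_bg/10)).
L_src = 10·log₁₀(10^(60.1/10) − 10^(54.3/10)) = 10·log₁₀(754100) = 58.8 dB SPL.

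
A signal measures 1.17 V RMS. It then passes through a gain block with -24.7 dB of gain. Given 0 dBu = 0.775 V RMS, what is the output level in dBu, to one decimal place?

-21.1 dBu

Input level: 20·log₁₀(1.17/0.775) = 3.58 dBu.
Output: 3.58 − 24.7 = -21.1 dBu.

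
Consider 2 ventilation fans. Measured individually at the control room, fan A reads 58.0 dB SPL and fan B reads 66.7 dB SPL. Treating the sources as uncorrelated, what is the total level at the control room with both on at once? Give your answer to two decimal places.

Uncorrelated sources add in intensity (power), not in dB.
L_total = 10·log₁₀(10^(58.0/10) + 10^(66.7/10)) = 10·log₁₀(5308000) = 67.25 dB SPL.

67.25 dB SPL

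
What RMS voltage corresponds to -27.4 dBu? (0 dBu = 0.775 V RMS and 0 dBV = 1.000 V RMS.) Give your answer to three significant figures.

V = 0.775 V × 10^(-27.4/20).
= 0.775 × 0.04266 = 0.0331 V.

0.0331 V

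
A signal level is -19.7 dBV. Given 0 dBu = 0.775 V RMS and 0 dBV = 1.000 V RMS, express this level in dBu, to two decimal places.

-17.49 dBu

The offset between the scales is 20·log₁₀(0.775/1.000) = −2.214 dB.
So dBu = -19.7 + 2.214 = -17.49 dBu.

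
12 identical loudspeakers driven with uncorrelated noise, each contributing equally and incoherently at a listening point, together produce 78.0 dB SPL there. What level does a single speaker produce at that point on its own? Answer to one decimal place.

12 equal incoherent sources add 10·log₁₀(12) = 10.79 dB over one source.
L_one = 78.0 − 10.79 = 67.2 dB SPL.

67.2 dB SPL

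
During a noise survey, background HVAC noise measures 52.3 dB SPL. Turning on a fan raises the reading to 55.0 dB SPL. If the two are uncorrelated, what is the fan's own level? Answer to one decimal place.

Background correction is a power subtraction:
L_src = 10·log₁₀(10^(55.0/10) − 10^(52.3/10)) = 10·log₁₀(146400) = 51.7 dB SPL.

51.7 dB SPL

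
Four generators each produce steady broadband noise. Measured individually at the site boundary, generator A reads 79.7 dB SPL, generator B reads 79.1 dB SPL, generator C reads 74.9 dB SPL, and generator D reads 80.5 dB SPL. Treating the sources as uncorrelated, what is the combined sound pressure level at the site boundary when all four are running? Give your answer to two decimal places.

85.02 dB SPL

Incoherent sources sum as intensities:
L_total = 10·log₁₀(10^(79.7/10) + 10^(79.1/10) + 10^(74.9/10) + 10^(80.5/10)) = 10·log₁₀(317700000) = 85.02 dB SPL.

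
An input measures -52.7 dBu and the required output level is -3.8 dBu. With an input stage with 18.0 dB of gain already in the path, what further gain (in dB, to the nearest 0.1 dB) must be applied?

30.9 dB

The required make-up gain is the shortfall in the dB sum.
G = -3.8 − (-52.7) − 18.0 = 30.9 dB.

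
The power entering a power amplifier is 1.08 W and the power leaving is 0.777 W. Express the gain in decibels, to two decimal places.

For a power ratio, dB = 10·log₁₀(P₂/P₁).
10·log₁₀(0.777/1.08) = 10·log₁₀(0.7194) = -1.43 dB.

-1.43 dB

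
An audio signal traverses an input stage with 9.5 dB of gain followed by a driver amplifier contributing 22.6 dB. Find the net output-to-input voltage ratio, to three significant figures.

Net gain = 9.5 + 22.6 = 32.1 dB.
Voltage ratio = 10^(32.1/20) = 40.3.

40.3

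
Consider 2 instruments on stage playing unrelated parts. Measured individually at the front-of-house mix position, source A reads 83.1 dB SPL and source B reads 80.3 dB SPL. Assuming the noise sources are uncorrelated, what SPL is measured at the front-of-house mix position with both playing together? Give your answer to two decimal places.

Add the sources as powers (linear), then convert back to dB:
L_total = 10·log₁₀(10^(83.1/10) + 10^(80.3/10)) = 10·log₁₀(311300000) = 84.93 dB SPL.

84.93 dB SPL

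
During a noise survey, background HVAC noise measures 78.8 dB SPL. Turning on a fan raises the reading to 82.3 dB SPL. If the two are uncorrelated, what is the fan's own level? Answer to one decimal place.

Remove the background by subtracting linear intensities:
L_src = 10·log₁₀(10^(82.3/10) − 10^(78.8/10)) = 10·log₁₀(93970000) = 79.7 dB SPL.

79.7 dB SPL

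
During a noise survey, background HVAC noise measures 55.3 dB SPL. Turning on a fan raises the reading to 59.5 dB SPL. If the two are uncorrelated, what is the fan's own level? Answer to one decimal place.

Subtract intensities: L_src = 10·log₁₀(10^(L_total/10) − 10^(L_bg/10)).
L_src = 10·log₁₀(10^(59.5/10) − 10^(55.3/10)) = 10·log₁₀(552400) = 57.4 dB SPL.

57.4 dB SPL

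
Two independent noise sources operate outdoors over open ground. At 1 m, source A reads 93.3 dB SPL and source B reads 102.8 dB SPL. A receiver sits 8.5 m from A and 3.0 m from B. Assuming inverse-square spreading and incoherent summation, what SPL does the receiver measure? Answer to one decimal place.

93.3 dB SPL

At the listener: L_A = 93.3 − 20·log₁₀(8.5) = 74.71 dB; L_B = 102.8 − 20·log₁₀(3.0) = 93.26 dB.
Combined: 10·log₁₀(10^(74.71/10)+10^(93.26/10)) = 93.3 dB SPL.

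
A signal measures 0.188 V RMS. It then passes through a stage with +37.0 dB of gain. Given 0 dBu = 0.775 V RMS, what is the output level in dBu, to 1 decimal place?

+24.7 dBu

Input level: 20·log₁₀(0.188/0.775) = -12.30 dBu.
Output: -12.30 + 37.0 = +24.7 dBu.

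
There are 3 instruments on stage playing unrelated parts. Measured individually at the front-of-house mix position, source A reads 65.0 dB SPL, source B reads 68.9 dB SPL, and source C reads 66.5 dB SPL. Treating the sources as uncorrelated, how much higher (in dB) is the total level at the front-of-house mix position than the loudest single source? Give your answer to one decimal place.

Uncorrelated sources add in intensity (power), not in dB.
L_total = 10·log₁₀(10^(65.0/10) + 10^(68.9/10) + 10^(66.5/10)) = 71.87 dB SPL.
Excess over the loudest (68.9 dB): 71.87 − 68.9 = 3.0 dB.

3.0 dB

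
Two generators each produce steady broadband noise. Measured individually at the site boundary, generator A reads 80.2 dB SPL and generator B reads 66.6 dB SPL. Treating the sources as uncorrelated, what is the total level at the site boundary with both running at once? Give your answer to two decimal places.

80.39 dB SPL

Add the sources as powers (linear), then convert back to dB:
L_total = 10·log₁₀(10^(80.2/10) + 10^(66.6/10)) = 10·log₁₀(109300000) = 80.39 dB SPL.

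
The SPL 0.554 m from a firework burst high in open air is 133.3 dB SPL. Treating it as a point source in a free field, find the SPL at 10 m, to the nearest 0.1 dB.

For a point source in a free field, ΔL = −20·log₁₀(d₂/d₁).
ΔL = −20·log₁₀(10/0.554) = -25.13 dB, so L₂ = 133.3 + (-25.13) = 108.2 dB SPL.

108.2 dB SPL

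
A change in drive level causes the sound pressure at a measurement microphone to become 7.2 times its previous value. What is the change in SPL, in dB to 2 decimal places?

17.15 dB

SPL change from a pressure ratio uses the 20·log₁₀ form:
20·log₁₀(7.2) = 17.15 dB.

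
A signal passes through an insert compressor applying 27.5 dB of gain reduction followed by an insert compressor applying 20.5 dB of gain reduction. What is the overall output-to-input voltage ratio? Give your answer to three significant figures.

0.00398

Net gain = (−27.5) + (−20.5) = -48.0 dB.
Voltage ratio = 10^(-48.0/20) = 0.00398.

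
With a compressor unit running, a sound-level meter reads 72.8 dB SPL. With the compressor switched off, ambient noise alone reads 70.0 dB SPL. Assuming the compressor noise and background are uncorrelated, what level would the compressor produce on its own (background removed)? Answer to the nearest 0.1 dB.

69.6 dB SPL

Remove the background by subtracting linear intensities:
L_src = 10·log₁₀(10^(72.8/10) − 10^(70.0/10)) = 10·log₁₀(9055000) = 69.6 dB SPL.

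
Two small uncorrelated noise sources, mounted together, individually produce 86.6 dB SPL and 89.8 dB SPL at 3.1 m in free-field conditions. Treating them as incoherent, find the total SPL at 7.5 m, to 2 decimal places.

83.82 dB SPL

Combined at 3.1 m: 10·log₁₀(10^(86.6/10)+10^(89.8/10)) = 91.499 dB SPL.
Then apply −20·log₁₀(7.5/3.1) = -7.674 dB → 83.82 dB SPL.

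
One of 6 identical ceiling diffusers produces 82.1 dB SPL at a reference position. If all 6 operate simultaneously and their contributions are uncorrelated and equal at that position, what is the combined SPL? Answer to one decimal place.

89.9 dB SPL

6 equal incoherent sources raise the level by 10·log₁₀(6) = 7.78 dB.
L_total = 82.1 + 7.78 = 89.9 dB SPL.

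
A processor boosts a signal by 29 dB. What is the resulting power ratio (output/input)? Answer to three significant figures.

Power ratio = 10^(dB/10).
10^(29/10) = 10^(2.900) = 794.

794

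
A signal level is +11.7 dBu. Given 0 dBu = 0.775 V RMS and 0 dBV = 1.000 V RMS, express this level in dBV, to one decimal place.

+9.5 dBV

The offset between the scales is 20·log₁₀(0.775/1.000) = −2.214 dB.
So dBV = +11.7 − 2.214 = +9.5 dBV.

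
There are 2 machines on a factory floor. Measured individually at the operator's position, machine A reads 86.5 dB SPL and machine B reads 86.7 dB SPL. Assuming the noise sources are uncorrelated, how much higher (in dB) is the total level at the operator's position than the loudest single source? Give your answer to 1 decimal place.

Uncorrelated sources add in intensity (power), not in dB.
L_total = 10·log₁₀(10^(86.5/10) + 10^(86.7/10)) = 89.61 dB SPL.
Excess over the loudest (86.7 dB): 89.61 − 86.7 = 2.9 dB.

2.9 dB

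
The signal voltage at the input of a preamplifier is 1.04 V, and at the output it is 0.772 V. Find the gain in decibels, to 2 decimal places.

-2.59 dB

Voltage is an amplitude quantity, so gain = 20·log₁₀(V_out/V_in).
20·log₁₀(0.772/1.04) = 20·log₁₀(0.7423) = -2.59 dB.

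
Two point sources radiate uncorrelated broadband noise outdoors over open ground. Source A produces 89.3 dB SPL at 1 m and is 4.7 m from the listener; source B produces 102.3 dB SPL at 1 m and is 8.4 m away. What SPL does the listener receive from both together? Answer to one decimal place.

At the listener: L_A = 89.3 − 20·log₁₀(4.7) = 75.86 dB; L_B = 102.3 − 20·log₁₀(8.4) = 83.81 dB.
Combined: 10·log₁₀(10^(75.86/10)+10^(83.81/10)) = 84.5 dB SPL.

84.5 dB SPL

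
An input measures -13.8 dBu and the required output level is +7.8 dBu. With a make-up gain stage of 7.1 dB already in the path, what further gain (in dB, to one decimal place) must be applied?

14.5 dB

The required make-up gain is the shortfall in the dB sum.
G = +7.8 − (-13.8) − 7.1 = 14.5 dB.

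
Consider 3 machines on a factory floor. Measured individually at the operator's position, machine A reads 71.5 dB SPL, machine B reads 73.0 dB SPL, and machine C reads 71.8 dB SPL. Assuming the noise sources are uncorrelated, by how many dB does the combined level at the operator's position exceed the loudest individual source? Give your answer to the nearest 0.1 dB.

Incoherent sources sum as intensities:
L_total = 10·log₁₀(10^(71.5/10) + 10^(73.0/10) + 10^(71.8/10)) = 76.92 dB SPL.
Excess over the loudest (73.0 dB): 76.92 − 73.0 = 3.9 dB.

3.9 dB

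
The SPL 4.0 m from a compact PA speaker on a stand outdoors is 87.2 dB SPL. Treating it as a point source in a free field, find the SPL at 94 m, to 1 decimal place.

Inverse-square spreading gives ΔL = −20·log₁₀(d₂/d₁).
ΔL = −20·log₁₀(94/4.0) = -27.42 dB, so L₂ = 87.2 + (-27.42) = 59.8 dB SPL.

59.8 dB SPL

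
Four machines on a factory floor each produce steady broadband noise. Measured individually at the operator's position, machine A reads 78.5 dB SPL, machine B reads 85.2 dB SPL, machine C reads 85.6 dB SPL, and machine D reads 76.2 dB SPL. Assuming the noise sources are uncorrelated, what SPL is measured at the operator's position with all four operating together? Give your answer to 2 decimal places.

Incoherent sources sum as intensities:
L_total = 10·log₁₀(10^(78.5/10) + 10^(85.2/10) + 10^(85.6/10) + 10^(76.2/10)) = 10·log₁₀(806700000) = 89.07 dB SPL.

89.07 dB SPL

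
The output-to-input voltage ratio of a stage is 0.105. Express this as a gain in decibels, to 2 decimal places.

-19.58 dB

Voltage ratio → dB uses the 20·log₁₀ form:
20·log₁₀(0.105) = -19.58 dB.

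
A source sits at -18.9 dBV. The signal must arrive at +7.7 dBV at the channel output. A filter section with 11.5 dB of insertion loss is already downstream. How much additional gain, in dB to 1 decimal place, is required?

38.1 dB

The required make-up gain is the shortfall in the dB sum.
G = +7.7 − (-18.9) + 11.5 = 38.1 dB.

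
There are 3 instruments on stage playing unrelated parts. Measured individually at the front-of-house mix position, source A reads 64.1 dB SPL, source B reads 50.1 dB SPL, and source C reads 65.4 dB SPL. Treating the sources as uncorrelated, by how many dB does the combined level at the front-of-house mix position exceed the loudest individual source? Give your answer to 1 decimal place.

2.5 dB

Uncorrelated sources add in intensity (power), not in dB.
L_total = 10·log₁₀(10^(64.1/10) + 10^(50.1/10) + 10^(65.4/10)) = 67.88 dB SPL.
Excess over the loudest (65.4 dB): 67.88 − 65.4 = 2.5 dB.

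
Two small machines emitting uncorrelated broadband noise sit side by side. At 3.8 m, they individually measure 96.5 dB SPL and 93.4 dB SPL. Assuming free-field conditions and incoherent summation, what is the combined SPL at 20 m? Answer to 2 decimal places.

Combined at 3.8 m: 10·log₁₀(10^(96.5/10)+10^(93.4/10)) = 98.231 dB SPL.
Then apply −20·log₁₀(20/3.8) = -14.425 dB → 83.81 dB SPL.

83.81 dB SPL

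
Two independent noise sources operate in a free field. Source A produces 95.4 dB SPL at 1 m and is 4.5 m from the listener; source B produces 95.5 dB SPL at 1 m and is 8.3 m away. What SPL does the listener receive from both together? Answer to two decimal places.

83.48 dB SPL

At the listener: L_A = 95.4 − 20·log₁₀(4.5) = 82.336 dB; L_B = 95.5 − 20·log₁₀(8.3) = 77.118 dB.
Combined: 10·log₁₀(10^(82.336/10)+10^(77.118/10)) = 83.48 dB SPL.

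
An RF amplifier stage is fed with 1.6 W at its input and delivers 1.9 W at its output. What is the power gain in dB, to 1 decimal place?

Power is a power quantity, so gain = 10·log₁₀(P_out/P_in).
10·log₁₀(1.9/1.6) = 10·log₁₀(1.187) = 0.7 dB.

0.7 dB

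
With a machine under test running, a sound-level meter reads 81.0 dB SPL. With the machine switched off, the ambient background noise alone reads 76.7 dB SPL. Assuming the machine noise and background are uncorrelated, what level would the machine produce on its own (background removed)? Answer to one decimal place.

79.0 dB SPL

Subtract intensities: L_src = 10·log₁₀(10^(L_total/10) − 10^(L_bg/10)).
L_src = 10·log₁₀(10^(81.0/10) − 10^(76.7/10)) = 10·log₁₀(79120000) = 79.0 dB SPL.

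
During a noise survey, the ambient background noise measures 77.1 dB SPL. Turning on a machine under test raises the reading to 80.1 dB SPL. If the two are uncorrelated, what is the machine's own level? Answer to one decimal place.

Background correction is a power subtraction:
L_src = 10·log₁₀(10^(80.1/10) − 10^(77.1/10)) = 10·log₁₀(51040000) = 77.1 dB SPL.

77.1 dB SPL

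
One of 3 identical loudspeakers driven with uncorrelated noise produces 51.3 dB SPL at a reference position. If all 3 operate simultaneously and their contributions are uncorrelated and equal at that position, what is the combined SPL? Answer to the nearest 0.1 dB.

56.1 dB SPL

3 equal incoherent sources raise the level by 10·log₁₀(3) = 4.77 dB.
L_total = 51.3 + 4.77 = 56.1 dB SPL.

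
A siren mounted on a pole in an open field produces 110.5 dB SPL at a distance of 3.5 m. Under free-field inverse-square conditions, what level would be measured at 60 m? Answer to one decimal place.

Free-field point source: level drops by 20·log₁₀ of the distance ratio.
ΔL = −20·log₁₀(60/3.5) = -24.68 dB, so L₂ = 110.5 + (-24.68) = 85.8 dB SPL.

85.8 dB SPL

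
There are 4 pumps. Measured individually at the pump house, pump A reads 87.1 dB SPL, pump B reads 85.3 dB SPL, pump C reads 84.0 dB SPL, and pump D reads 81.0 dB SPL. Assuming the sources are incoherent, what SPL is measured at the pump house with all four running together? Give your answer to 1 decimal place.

90.9 dB SPL

Add the sources as powers (linear), then convert back to dB:
L_total = 10·log₁₀(10^(87.1/10) + 10^(85.3/10) + 10^(84.0/10) + 10^(81.0/10)) = 10·log₁₀(1229000000) = 90.9 dB SPL.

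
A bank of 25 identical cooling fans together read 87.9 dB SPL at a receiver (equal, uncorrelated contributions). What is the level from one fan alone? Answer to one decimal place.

73.9 dB SPL

25 equal incoherent sources add 10·log₁₀(25) = 13.98 dB over one source.
L_one = 87.9 − 13.98 = 73.9 dB SPL.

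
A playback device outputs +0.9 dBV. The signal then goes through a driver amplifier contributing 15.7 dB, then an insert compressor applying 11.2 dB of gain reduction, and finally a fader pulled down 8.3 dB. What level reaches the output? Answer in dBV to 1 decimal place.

-2.9 dBV

In dB, series stages simply add:
+0.9 + 15.7 − 11.2 − 8.3 = -2.9 dBV.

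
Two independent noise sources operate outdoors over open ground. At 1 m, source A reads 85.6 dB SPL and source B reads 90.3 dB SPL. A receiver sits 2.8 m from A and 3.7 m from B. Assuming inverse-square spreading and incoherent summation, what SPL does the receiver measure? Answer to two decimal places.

80.95 dB SPL

At the listener: L_A = 85.6 − 20·log₁₀(2.8) = 76.657 dB; L_B = 90.3 − 20·log₁₀(3.7) = 78.936 dB.
Combined: 10·log₁₀(10^(76.657/10)+10^(78.936/10)) = 80.95 dB SPL.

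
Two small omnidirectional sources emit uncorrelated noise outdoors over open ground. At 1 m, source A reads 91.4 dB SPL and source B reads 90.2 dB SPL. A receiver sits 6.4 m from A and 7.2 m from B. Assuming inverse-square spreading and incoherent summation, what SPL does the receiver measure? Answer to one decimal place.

77.3 dB SPL

At the listener: L_A = 91.4 − 20·log₁₀(6.4) = 75.28 dB; L_B = 90.2 − 20·log₁₀(7.2) = 73.05 dB.
Combined: 10·log₁₀(10^(75.28/10)+10^(73.05/10)) = 77.3 dB SPL.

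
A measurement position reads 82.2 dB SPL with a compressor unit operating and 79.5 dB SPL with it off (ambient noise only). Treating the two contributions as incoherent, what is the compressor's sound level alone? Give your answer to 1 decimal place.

Background correction is a power subtraction:
L_src = 10·log₁₀(10^(82.2/10) − 10^(79.5/10)) = 10·log₁₀(76830000) = 78.9 dB SPL.

78.9 dB SPL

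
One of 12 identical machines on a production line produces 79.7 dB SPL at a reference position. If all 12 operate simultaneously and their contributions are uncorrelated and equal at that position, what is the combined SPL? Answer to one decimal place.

90.5 dB SPL

12 equal incoherent sources raise the level by 10·log₁₀(12) = 10.79 dB.
L_total = 79.7 + 10.79 = 90.5 dB SPL.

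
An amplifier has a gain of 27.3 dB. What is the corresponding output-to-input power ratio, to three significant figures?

Power ratio = 10^(dB/10).
10^(27.3/10) = 10^(2.730) = 537.

537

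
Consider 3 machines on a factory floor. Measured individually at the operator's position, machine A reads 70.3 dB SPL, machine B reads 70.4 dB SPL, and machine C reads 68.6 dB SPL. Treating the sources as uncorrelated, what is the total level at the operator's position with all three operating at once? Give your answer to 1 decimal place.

74.6 dB SPL

Add the sources as powers (linear), then convert back to dB:
L_total = 10·log₁₀(10^(70.3/10) + 10^(70.4/10) + 10^(68.6/10)) = 10·log₁₀(28920000) = 74.6 dB SPL.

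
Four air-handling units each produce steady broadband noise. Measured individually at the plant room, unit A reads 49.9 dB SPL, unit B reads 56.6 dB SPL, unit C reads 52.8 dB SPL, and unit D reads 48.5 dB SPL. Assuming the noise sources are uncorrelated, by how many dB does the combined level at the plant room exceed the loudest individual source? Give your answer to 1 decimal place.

Uncorrelated sources add in intensity (power), not in dB.
L_total = 10·log₁₀(10^(49.9/10) + 10^(56.6/10) + 10^(52.8/10) + 10^(48.5/10)) = 59.12 dB SPL.
Excess over the loudest (56.6 dB): 59.12 − 56.6 = 2.5 dB.

2.5 dB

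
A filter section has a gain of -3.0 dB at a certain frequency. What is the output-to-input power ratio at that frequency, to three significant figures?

Power ratio = 10^(dB/10).
10^(-3.0/10) = 10^(-0.3000) = 0.501.

0.501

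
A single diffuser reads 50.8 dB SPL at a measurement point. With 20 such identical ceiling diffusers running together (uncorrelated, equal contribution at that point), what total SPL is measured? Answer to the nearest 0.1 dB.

20 equal incoherent sources raise the level by 10·log₁₀(20) = 13.01 dB.
L_total = 50.8 + 13.01 = 63.8 dB SPL.

63.8 dB SPL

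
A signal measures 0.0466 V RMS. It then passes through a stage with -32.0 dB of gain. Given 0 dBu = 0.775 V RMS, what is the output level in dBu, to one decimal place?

Input level: 20·log₁₀(0.0466/0.775) = -24.42 dBu.
Output: -24.42 − 32.0 = -56.4 dBu.

-56.4 dBu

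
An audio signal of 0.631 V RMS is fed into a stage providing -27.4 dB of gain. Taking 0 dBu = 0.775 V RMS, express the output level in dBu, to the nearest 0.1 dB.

Input level: 20·log₁₀(0.631/0.775) = -1.79 dBu.
Output: -1.79 − 27.4 = -29.2 dBu.

-29.2 dBu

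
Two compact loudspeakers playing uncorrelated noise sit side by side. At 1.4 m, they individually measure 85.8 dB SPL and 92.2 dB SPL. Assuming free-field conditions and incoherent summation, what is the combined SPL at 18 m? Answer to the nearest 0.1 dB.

70.9 dB SPL

Combined at 1.4 m: 10·log₁₀(10^(85.8/10)+10^(92.2/10)) = 93.10 dB SPL.
Then apply −20·log₁₀(18/1.4) = -22.18 dB → 70.9 dB SPL.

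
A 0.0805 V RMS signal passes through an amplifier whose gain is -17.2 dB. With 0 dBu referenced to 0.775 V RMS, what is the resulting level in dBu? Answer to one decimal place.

-36.9 dBu

Input level: 20·log₁₀(0.0805/0.775) = -19.67 dBu.
Output: -19.67 − 17.2 = -36.9 dBu.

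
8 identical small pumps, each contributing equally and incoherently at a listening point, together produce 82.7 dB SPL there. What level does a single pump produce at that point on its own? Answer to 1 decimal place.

8 equal incoherent sources add 10·log₁₀(8) = 9.03 dB over one source.
L_one = 82.7 − 9.03 = 73.7 dB SPL.

73.7 dB SPL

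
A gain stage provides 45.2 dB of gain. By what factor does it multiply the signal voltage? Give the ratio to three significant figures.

182

Voltage ratio = 10^(dB/20).
10^(45.2/20) = 10^(2.260) = 182.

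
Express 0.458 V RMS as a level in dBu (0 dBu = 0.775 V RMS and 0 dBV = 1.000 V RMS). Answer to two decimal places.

dBu = 20·log₁₀(V / 0.775 V).
20·log₁₀(0.458/0.775) = -4.57 dBu.

-4.57 dBu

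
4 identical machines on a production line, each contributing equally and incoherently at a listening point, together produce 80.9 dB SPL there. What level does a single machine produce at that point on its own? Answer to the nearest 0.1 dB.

4 equal incoherent sources add 10·log₁₀(4) = 6.02 dB over one source.
L_one = 80.9 − 6.02 = 74.9 dB SPL.

74.9 dB SPL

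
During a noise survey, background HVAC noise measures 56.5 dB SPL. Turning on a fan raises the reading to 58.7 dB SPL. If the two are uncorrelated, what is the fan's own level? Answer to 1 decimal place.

Remove the background by subtracting linear intensities:
L_src = 10·log₁₀(10^(58.7/10) − 10^(56.5/10)) = 10·log₁₀(294600) = 54.7 dB SPL.

54.7 dB SPL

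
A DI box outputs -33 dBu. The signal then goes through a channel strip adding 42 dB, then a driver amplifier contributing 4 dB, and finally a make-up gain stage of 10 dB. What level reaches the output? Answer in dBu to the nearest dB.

+23 dBu

Cascaded gains and losses add directly in dB.
-33 + 42 + 4 + 10 = +23 dBu.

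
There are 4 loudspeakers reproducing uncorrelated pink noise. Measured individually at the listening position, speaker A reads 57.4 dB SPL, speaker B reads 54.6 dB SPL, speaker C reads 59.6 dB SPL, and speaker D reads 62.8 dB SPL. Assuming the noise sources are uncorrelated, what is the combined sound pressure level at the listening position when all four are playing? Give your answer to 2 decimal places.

65.63 dB SPL

Incoherent sources sum as intensities:
L_total = 10·log₁₀(10^(57.4/10) + 10^(54.6/10) + 10^(59.6/10) + 10^(62.8/10)) = 10·log₁₀(3655000) = 65.63 dB SPL.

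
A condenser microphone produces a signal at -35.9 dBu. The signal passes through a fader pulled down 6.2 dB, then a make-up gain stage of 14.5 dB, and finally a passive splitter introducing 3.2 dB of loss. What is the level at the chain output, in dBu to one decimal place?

Gain stages sum in dB:
-35.9 − 6.2 + 14.5 − 3.2 = -30.8 dBu.

-30.8 dBu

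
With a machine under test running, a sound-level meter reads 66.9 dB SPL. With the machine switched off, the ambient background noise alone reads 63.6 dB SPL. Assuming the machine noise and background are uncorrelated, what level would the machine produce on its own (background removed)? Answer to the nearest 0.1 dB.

Subtract intensities: L_src = 10·log₁₀(10^(L_total/10) − 10^(L_bg/10)).
L_src = 10·log₁₀(10^(66.9/10) − 10^(63.6/10)) = 10·log₁₀(2607000) = 64.2 dB SPL.

64.2 dB SPL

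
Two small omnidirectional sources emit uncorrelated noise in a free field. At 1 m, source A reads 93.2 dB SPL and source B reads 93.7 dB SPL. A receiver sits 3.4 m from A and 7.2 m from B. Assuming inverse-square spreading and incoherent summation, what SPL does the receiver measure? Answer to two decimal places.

At the listener: L_A = 93.2 − 20·log₁₀(3.4) = 82.570 dB; L_B = 93.7 − 20·log₁₀(7.2) = 76.553 dB.
Combined: 10·log₁₀(10^(82.570/10)+10^(76.553/10)) = 83.54 dB SPL.

83.54 dB SPL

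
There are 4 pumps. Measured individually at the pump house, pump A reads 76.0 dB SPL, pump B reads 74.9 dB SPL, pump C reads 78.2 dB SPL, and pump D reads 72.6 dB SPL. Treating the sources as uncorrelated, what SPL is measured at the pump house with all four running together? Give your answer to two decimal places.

81.90 dB SPL

Incoherent sources sum as intensities:
L_total = 10·log₁₀(10^(76.0/10) + 10^(74.9/10) + 10^(78.2/10) + 10^(72.6/10)) = 10·log₁₀(155000000) = 81.90 dB SPL.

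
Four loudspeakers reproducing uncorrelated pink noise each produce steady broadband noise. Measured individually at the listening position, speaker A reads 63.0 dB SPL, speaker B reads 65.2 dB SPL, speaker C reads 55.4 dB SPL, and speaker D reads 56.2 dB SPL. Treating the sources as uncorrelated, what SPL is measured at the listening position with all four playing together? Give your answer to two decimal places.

67.83 dB SPL

Incoherent sources sum as intensities:
L_total = 10·log₁₀(10^(63.0/10) + 10^(65.2/10) + 10^(55.4/10) + 10^(56.2/10)) = 10·log₁₀(6070000) = 67.83 dB SPL.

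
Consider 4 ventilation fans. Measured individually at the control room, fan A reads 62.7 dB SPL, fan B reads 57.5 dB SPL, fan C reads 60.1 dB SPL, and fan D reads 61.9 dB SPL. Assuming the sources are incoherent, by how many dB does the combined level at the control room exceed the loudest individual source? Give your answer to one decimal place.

4.3 dB

Add the sources as powers (linear), then convert back to dB:
L_total = 10·log₁₀(10^(62.7/10) + 10^(57.5/10) + 10^(60.1/10) + 10^(61.9/10)) = 66.99 dB SPL.
Excess over the loudest (62.7 dB): 66.99 − 62.7 = 4.3 dB.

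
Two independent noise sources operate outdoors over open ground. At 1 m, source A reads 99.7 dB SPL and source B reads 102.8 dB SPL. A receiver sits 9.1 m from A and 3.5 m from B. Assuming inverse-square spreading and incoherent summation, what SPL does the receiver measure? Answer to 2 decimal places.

92.22 dB SPL

At the listener: L_A = 99.7 − 20·log₁₀(9.1) = 80.519 dB; L_B = 102.8 − 20·log₁₀(3.5) = 91.919 dB.
Combined: 10·log₁₀(10^(80.519/10)+10^(91.919/10)) = 92.22 dB SPL.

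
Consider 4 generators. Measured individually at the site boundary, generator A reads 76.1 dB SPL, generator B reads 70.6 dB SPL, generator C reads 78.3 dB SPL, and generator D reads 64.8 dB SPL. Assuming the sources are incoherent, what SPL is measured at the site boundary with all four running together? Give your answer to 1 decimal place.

80.9 dB SPL

Add the sources as powers (linear), then convert back to dB:
L_total = 10·log₁₀(10^(76.1/10) + 10^(70.6/10) + 10^(78.3/10) + 10^(64.8/10)) = 10·log₁₀(122800000) = 80.9 dB SPL.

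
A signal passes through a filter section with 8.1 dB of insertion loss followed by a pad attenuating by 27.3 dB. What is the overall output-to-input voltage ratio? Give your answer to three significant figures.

0.0170

Net gain = (−8.1) + (−27.3) = -35.4 dB.
Voltage ratio = 10^(-35.4/20) = 0.0170.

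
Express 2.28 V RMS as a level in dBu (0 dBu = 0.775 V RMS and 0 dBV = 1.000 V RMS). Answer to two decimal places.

+9.37 dBu

dBu = 20·log₁₀(V / 0.775 V).
20·log₁₀(2.28/0.775) = +9.37 dBu.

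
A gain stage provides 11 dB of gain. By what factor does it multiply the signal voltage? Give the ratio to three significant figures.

3.55

Voltage ratio = 10^(dB/20).
10^(11/20) = 10^(0.5500) = 3.55.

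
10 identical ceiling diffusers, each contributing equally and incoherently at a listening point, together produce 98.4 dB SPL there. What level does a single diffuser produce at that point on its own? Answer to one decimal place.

88.4 dB SPL

10 equal incoherent sources add 10·log₁₀(10) = 10.00 dB over one source.
L_one = 98.4 − 10.00 = 88.4 dB SPL.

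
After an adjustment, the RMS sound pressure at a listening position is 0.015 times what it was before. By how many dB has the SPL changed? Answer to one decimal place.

Sound pressure is an amplitude quantity: ΔL = 20·log₁₀(p₂/p₁).
20·log₁₀(0.015) = -36.5 dB.

-36.5 dB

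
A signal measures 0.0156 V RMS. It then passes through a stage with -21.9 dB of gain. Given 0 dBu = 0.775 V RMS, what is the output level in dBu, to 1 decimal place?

Input level: 20·log₁₀(0.0156/0.775) = -33.92 dBu.
Output: -33.92 − 21.9 = -55.8 dBu.

-55.8 dBu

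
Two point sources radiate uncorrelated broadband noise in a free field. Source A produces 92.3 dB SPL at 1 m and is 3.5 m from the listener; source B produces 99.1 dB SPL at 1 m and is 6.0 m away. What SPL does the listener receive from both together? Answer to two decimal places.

85.62 dB SPL

At the listener: L_A = 92.3 − 20·log₁₀(3.5) = 81.419 dB; L_B = 99.1 − 20·log₁₀(6.0) = 83.537 dB.
Combined: 10·log₁₀(10^(81.419/10)+10^(83.537/10)) = 85.62 dB SPL.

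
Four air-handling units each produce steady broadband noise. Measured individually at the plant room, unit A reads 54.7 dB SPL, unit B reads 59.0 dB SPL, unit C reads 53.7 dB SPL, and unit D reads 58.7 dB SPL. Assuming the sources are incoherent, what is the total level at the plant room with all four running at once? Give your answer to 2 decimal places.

63.15 dB SPL

Uncorrelated sources add in intensity (power), not in dB.
L_total = 10·log₁₀(10^(54.7/10) + 10^(59.0/10) + 10^(53.7/10) + 10^(58.7/10)) = 10·log₁₀(2065000) = 63.15 dB SPL.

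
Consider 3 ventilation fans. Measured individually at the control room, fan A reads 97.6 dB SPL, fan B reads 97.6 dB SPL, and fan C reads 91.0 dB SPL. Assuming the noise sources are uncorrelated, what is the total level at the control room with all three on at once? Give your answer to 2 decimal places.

101.06 dB SPL

Add the sources as powers (linear), then convert back to dB:
L_total = 10·log₁₀(10^(97.6/10) + 10^(97.6/10) + 10^(91.0/10)) = 10·log₁₀(12768000000) = 101.06 dB SPL.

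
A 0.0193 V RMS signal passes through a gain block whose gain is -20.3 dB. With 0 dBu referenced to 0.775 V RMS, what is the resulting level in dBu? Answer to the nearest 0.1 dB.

-52.4 dBu

Input level: 20·log₁₀(0.0193/0.775) = -32.07 dBu.
Output: -32.07 − 20.3 = -52.4 dBu.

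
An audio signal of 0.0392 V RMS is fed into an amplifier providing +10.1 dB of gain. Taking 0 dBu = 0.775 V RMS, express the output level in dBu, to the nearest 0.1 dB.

-15.8 dBu

Input level: 20·log₁₀(0.0392/0.775) = -25.92 dBu.
Output: -25.92 + 10.1 = -15.8 dBu.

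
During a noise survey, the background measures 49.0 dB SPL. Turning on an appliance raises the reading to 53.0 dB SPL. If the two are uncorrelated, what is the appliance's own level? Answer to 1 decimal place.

50.8 dB SPL

Remove the background by subtracting linear intensities:
L_src = 10·log₁₀(10^(53.0/10) − 10^(49.0/10)) = 10·log₁₀(120100) = 50.8 dB SPL.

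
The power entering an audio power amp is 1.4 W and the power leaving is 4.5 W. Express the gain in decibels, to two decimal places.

Power is a power quantity, so gain = 10·log₁₀(P_out/P_in).
10·log₁₀(4.5/1.4) = 10·log₁₀(3.214) = 5.07 dB.

5.07 dB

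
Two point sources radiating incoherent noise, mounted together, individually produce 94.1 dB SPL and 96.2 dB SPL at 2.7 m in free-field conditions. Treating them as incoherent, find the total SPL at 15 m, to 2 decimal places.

Combined at 2.7 m: 10·log₁₀(10^(94.1/10)+10^(96.2/10)) = 98.286 dB SPL.
Then apply −20·log₁₀(15/2.7) = -14.895 dB → 83.39 dB SPL.

83.39 dB SPL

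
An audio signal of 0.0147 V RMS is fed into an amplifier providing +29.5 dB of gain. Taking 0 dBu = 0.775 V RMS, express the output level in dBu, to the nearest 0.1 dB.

-4.9 dBu

Input level: 20·log₁₀(0.0147/0.775) = -34.44 dBu.
Output: -34.44 + 29.5 = -4.9 dBu.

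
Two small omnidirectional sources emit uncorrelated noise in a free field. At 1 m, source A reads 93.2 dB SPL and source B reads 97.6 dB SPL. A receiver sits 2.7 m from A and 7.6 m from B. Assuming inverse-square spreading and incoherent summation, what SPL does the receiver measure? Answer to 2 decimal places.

At the listener: L_A = 93.2 − 20·log₁₀(2.7) = 84.573 dB; L_B = 97.6 − 20·log₁₀(7.6) = 79.984 dB.
Combined: 10·log₁₀(10^(84.573/10)+10^(79.984/10)) = 85.87 dB SPL.

85.87 dB SPL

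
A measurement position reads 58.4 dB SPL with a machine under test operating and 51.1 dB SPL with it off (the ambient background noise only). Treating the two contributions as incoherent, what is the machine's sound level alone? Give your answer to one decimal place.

Background correction is a power subtraction:
L_src = 10·log₁₀(10^(58.4/10) − 10^(51.1/10)) = 10·log₁₀(563000) = 57.5 dB SPL.

57.5 dB SPL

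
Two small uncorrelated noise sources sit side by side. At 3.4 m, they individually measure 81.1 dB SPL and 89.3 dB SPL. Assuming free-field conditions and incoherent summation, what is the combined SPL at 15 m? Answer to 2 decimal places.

Combined at 3.4 m: 10·log₁₀(10^(81.1/10)+10^(89.3/10)) = 89.912 dB SPL.
Then apply −20·log₁₀(15/3.4) = -12.892 dB → 77.02 dB SPL.

77.02 dB SPL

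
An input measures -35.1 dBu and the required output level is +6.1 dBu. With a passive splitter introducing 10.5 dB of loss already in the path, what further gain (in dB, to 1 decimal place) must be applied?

51.7 dB

The required make-up gain is the shortfall in the dB sum.
G = +6.1 − (-35.1) + 10.5 = 51.7 dB.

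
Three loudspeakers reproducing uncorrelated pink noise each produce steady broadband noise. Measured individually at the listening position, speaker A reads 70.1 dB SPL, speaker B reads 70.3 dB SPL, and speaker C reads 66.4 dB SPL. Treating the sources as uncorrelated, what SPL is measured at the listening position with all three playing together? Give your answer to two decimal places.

74.03 dB SPL

Add the sources as powers (linear), then convert back to dB:
L_total = 10·log₁₀(10^(70.1/10) + 10^(70.3/10) + 10^(66.4/10)) = 10·log₁₀(25310000) = 74.03 dB SPL.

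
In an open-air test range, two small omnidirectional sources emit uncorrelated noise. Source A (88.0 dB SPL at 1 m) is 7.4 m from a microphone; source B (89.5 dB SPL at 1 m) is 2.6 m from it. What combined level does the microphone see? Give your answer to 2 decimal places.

At the listener: L_A = 88.0 − 20·log₁₀(7.4) = 70.615 dB; L_B = 89.5 − 20·log₁₀(2.6) = 81.201 dB.
Combined: 10·log₁₀(10^(70.615/10)+10^(81.201/10)) = 81.56 dB SPL.

81.56 dB SPL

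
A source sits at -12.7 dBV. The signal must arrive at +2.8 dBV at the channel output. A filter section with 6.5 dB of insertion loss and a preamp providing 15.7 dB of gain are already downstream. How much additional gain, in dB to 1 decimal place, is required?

6.3 dB

The required make-up gain is the shortfall in the dB sum.
G = +2.8 − (-12.7) + 6.5 − 15.7 = 6.3 dB.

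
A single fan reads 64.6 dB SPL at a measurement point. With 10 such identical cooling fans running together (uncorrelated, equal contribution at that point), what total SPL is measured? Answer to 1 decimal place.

10 equal incoherent sources raise the level by 10·log₁₀(10) = 10.00 dB.
L_total = 64.6 + 10.00 = 74.6 dB SPL.

74.6 dB SPL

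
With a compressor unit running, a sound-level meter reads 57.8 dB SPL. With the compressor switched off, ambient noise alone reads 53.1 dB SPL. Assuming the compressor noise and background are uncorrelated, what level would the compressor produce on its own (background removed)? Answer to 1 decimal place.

Subtract intensities: L_src = 10·log₁₀(10^(L_total/10) − 10^(L_bg/10)).
L_src = 10·log₁₀(10^(57.8/10) − 10^(53.1/10)) = 10·log₁₀(398400) = 56.0 dB SPL.

56.0 dB SPL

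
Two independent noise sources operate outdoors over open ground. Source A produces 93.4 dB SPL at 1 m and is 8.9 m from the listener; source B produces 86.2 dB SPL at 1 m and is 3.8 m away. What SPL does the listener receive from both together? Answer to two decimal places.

At the listener: L_A = 93.4 − 20·log₁₀(8.9) = 74.412 dB; L_B = 86.2 − 20·log₁₀(3.8) = 74.604 dB.
Combined: 10·log₁₀(10^(74.412/10)+10^(74.604/10)) = 77.52 dB SPL.

77.52 dB SPL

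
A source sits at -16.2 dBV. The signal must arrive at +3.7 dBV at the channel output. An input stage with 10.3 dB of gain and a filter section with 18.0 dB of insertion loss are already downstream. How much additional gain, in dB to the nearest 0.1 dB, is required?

27.6 dB

The required make-up gain is the shortfall in the dB sum.
G = +3.7 − (-16.2) − 10.3 + 18.0 = 27.6 dB.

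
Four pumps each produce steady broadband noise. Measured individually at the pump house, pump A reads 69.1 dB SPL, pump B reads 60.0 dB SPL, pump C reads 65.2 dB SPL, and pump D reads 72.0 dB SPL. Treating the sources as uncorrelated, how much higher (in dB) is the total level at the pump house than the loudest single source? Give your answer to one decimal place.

2.5 dB

Add the sources as powers (linear), then convert back to dB:
L_total = 10·log₁₀(10^(69.1/10) + 10^(60.0/10) + 10^(65.2/10) + 10^(72.0/10)) = 74.52 dB SPL.
Excess over the loudest (72.0 dB): 74.52 − 72.0 = 2.5 dB.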